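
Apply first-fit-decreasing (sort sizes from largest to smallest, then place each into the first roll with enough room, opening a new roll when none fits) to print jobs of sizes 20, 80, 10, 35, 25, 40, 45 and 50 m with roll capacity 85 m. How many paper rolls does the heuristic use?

Sorted descending: 80, 50, 45, 40, 35, 25, 20, 10.
  80 → roll 1 (new)  [load 80/85]
  50 → roll 2 (new)  [load 50/85]
  45 → roll 3 (new)  [load 45/85]
  40 → roll 3  [load 85/85]
  35 → roll 2  [load 85/85]
  25 → roll 4 (new)  [load 25/85]
  20 → roll 4  [load 45/85]
  10 → roll 4  [load 55/85]
4 paper rolls opened.

4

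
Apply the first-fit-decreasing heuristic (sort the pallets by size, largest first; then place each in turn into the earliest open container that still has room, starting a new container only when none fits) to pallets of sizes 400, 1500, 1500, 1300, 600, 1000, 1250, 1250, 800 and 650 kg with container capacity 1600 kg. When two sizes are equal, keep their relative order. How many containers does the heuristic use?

Sorted descending: 1500, 1500, 1300, 1250, 1250, 1000, 800, 650, 600, 400.
  1500 → container 1 (new)  [load 1500/1600]
  1500 → container 2 (new)  [load 1500/1600]
  1300 → container 3 (new)  [load 1300/1600]
  1250 → container 4 (new)  [load 1250/1600]
  1250 → container 5 (new)  [load 1250/1600]
  1000 → container 6 (new)  [load 1000/1600]
  800 → container 7 (new)  [load 800/1600]
  650 → container 7  [load 1450/1600]
  600 → container 6  [load 1600/1600]
  400 → container 8 (new)  [load 400/1600]
8 containers opened.

8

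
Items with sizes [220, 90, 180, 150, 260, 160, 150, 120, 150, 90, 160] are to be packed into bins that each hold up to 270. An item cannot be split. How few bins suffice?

8

Total = 260 + 220 + 180 + 160 + 160 + 150 + 150 + 150 + 120 + 90 + 90 = 1730.
Lower bound: ⌈1730/270⌉ = 7 bins.
Also, 8 items each exceed 135, and no two of those can share a bin, so at least 8 bins are needed.
A packing using 8 bins:
  bin 1: 260 = 260
  bin 2: 220 = 220
  bin 3: 180 + 90 = 270
  bin 4: 160 + 90 = 250
  bin 5: 160 = 160
  bin 6: 150 + 120 = 270
  bin 7: 150 = 150
  bin 8: 150 = 150
This matches the lower bound, so 8 is optimal.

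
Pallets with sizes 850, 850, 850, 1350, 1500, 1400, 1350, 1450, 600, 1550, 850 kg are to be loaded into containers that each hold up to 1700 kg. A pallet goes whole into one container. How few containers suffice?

Total = 1550 + 1500 + 1450 + 1400 + 1350 + 1350 + 850 + 850 + 850 + 850 + 600 = 12600 kg.
Lower bound: ⌈12600/1700⌉ = 8 containers.
A packing using 9 containers:
  container 1: 1550 = 1550
  container 2: 1500 = 1500
  container 3: 1450 = 1450
  container 4: 1400 = 1400
  container 5: 1350 = 1350
  container 6: 1350 = 1350
  container 7: 850 + 850 = 1700
  container 8: 850 + 850 = 1700
  container 9: 600 = 600
No arrangement into 8 containers stays within capacity, so 9 is optimal.

9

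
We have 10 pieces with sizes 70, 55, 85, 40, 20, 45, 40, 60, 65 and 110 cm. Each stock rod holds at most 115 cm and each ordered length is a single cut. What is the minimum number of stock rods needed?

Total = 110 + 85 + 70 + 65 + 60 + 55 + 45 + 40 + 40 + 20 = 590 cm.
Lower bound: ⌈590/115⌉ = 6 stock rods.
A packing using 6 stock rods:
  stock rod 1: 110 = 110
  stock rod 2: 85 + 20 = 105
  stock rod 3: 70 + 45 = 115
  stock rod 4: 65 + 40 = 105
  stock rod 5: 60 + 55 = 115
  stock rod 6: 40 = 40
This matches the lower bound, so 6 is optimal.

6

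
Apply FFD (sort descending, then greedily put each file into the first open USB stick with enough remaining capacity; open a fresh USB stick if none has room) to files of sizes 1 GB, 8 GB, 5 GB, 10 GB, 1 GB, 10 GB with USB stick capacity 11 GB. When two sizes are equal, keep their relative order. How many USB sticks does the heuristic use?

Sorted descending: 10, 10, 8, 5, 1, 1.
  10 → USB stick 1 (new)  [load 10/11]
  10 → USB stick 2 (new)  [load 10/11]
  8 → USB stick 3 (new)  [load 8/11]
  5 → USB stick 4 (new)  [load 5/11]
  1 → USB stick 1  [load 11/11]
  1 → USB stick 2  [load 11/11]
4 USB sticks opened.

4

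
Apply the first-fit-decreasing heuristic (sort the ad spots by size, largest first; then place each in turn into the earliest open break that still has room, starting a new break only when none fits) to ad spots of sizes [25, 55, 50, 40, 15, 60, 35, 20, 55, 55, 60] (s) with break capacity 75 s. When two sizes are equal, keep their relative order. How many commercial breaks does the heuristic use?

Sorted descending: 60, 60, 55, 55, 55, 50, 40, 35, 25, 20, 15.
  60 → break 1 (new)  [load 60/75]
  60 → break 2 (new)  [load 60/75]
  55 → break 3 (new)  [load 55/75]
  55 → break 4 (new)  [load 55/75]
  55 → break 5 (new)  [load 55/75]
  50 → break 6 (new)  [load 50/75]
  40 → break 7 (new)  [load 40/75]
  35 → break 7  [load 75/75]
  25 → break 6  [load 75/75]
  20 → break 3  [load 75/75]
  15 → break 1  [load 75/75]
7 commercial breaks opened.

7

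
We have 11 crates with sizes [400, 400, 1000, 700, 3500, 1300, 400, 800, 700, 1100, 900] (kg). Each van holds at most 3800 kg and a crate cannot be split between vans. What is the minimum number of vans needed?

Total = 3500 + 1300 + 1100 + 1000 + 900 + 800 + 700 + 700 + 400 + 400 + 400 = 11200 kg.
Lower bound: ⌈11200/3800⌉ = 3 vans.
A packing using 4 vans:
  van 1: 3500 = 3500
  van 2: 1300 + 1100 + 1000 + 400 = 3800
  van 3: 900 + 800 + 700 + 700 + 400 = 3500
  van 4: 400 = 400
No arrangement into 3 vans stays within capacity, so 4 is optimal.

4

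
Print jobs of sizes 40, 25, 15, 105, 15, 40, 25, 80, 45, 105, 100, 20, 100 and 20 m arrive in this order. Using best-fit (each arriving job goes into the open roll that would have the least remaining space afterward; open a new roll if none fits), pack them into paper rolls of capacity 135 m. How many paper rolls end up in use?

7

  40 → roll 1 (new)  [load 40/135]
  25 → roll 1  [load 65/135]
  15 → roll 1  [load 80/135]
  105 → roll 2 (new)  [load 105/135]
  15 → roll 2  [load 120/135]
  40 → roll 1  [load 120/135]
  25 → roll 3 (new)  [load 25/135]
  80 → roll 3  [load 105/135]
  45 → roll 4 (new)  [load 45/135]
  105 → roll 5 (new)  [load 105/135]
  100 → roll 6 (new)  [load 100/135]
  20 → roll 3  [load 125/135]
  100 → roll 7 (new)  [load 100/135]
  20 → roll 5  [load 125/135]
7 paper rolls opened.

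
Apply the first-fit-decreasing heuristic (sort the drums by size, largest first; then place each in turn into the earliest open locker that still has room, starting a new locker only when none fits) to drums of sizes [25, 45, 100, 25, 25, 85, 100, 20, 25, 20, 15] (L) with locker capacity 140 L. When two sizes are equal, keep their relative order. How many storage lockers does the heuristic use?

4

Sorted descending: 100, 100, 85, 45, 25, 25, 25, 25, 20, 20, 15.
  100 → locker 1 (new)  [load 100/140]
  100 → locker 2 (new)  [load 100/140]
  85 → locker 3 (new)  [load 85/140]
  45 → locker 3  [load 130/140]
  25 → locker 1  [load 125/140]
  25 → locker 2  [load 125/140]
  25 → locker 4 (new)  [load 25/140]
  25 → locker 4  [load 50/140]
  20 → locker 4  [load 70/140]
  20 → locker 4  [load 90/140]
  15 → locker 1  [load 140/140]
4 storage lockers opened.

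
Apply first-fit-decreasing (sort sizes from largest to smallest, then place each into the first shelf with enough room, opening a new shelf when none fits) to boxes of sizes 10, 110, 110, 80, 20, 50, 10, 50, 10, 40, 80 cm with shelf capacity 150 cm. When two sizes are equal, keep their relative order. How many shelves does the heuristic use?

Sorted descending: 110, 110, 80, 80, 50, 50, 40, 20, 10, 10, 10.
  110 → shelf 1 (new)  [load 110/150]
  110 → shelf 2 (new)  [load 110/150]
  80 → shelf 3 (new)  [load 80/150]
  80 → shelf 4 (new)  [load 80/150]
  50 → shelf 3  [load 130/150]
  50 → shelf 4  [load 130/150]
  40 → shelf 1  [load 150/150]
  20 → shelf 2  [load 130/150]
  10 → shelf 2  [load 140/150]
  10 → shelf 2  [load 150/150]
  10 → shelf 3  [load 140/150]
4 shelves opened.

4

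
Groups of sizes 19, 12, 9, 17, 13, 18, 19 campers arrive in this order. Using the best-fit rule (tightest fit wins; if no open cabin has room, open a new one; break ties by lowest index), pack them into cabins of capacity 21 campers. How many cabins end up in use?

6

  19 → cabin 1 (new)  [load 19/21]
  12 → cabin 2 (new)  [load 12/21]
  9 → cabin 2  [load 21/21]
  17 → cabin 3 (new)  [load 17/21]
  13 → cabin 4 (new)  [load 13/21]
  18 → cabin 5 (new)  [load 18/21]
  19 → cabin 6 (new)  [load 19/21]
6 cabins opened.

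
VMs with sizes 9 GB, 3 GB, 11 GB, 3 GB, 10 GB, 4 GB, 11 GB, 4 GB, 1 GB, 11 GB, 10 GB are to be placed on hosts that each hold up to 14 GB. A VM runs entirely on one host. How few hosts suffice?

Total = 11 + 11 + 11 + 10 + 10 + 9 + 4 + 4 + 3 + 3 + 1 = 77 GB.
Lower bound: ⌈77/14⌉ = 6 hosts.
A packing using 6 hosts:
  host 1: 11 + 3 = 14
  host 2: 11 + 3 = 14
  host 3: 11 + 1 = 12
  host 4: 10 + 4 = 14
  host 5: 10 + 4 = 14
  host 6: 9 = 9
This matches the lower bound, so 6 is optimal.

6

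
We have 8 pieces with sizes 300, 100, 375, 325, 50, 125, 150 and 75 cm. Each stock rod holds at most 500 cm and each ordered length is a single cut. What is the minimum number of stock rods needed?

Total = 375 + 325 + 300 + 150 + 125 + 100 + 75 + 50 = 1500 cm.
Lower bound: ⌈1500/500⌉ = 3 stock rods.
A packing using 3 stock rods:
  stock rod 1: 375 + 125 = 500
  stock rod 2: 325 + 100 + 75 = 500
  stock rod 3: 300 + 150 + 50 = 500
This matches the lower bound, so 3 is optimal.

3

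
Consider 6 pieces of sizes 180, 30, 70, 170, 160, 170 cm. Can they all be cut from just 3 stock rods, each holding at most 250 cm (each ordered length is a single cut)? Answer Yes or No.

No

Total = 780 cm; ⌈780/250⌉ = 4.
At least 4 stock rods are required, but only 3 are allowed.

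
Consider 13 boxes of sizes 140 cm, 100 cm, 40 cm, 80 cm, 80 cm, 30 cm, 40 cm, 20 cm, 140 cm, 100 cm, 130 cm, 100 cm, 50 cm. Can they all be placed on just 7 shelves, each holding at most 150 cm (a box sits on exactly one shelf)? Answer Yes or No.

Total = 1050 cm; ⌈1050/150⌉ = 7.
8 boxes each exceed half the capacity and cannot share a shelf, forcing at least 8 shelves.
At least 8 shelves are required, but only 7 are allowed.

No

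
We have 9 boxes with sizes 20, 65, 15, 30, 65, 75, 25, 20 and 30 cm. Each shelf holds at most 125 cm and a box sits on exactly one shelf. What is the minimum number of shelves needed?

Total = 75 + 65 + 65 + 30 + 30 + 25 + 20 + 20 + 15 = 345 cm.
Lower bound: ⌈345/125⌉ = 3 shelves.
A packing using 3 shelves:
  shelf 1: 75 + 30 + 20 = 125
  shelf 2: 65 + 30 + 25 = 120
  shelf 3: 65 + 20 + 15 = 100
This matches the lower bound, so 3 is optimal.

3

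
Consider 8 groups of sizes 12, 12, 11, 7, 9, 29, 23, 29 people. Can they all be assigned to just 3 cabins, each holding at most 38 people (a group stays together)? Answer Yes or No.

No

Total = 132 people; ⌈132/38⌉ = 4.
At least 4 cabins are required, but only 3 are allowed.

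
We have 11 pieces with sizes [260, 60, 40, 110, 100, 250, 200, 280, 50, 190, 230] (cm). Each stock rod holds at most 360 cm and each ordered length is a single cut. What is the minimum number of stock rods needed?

Total = 280 + 260 + 250 + 230 + 200 + 190 + 110 + 100 + 60 + 50 + 40 = 1770 cm.
Lower bound: ⌈1770/360⌉ = 5 stock rods.
Also, 6 pieces each exceed 180 cm, and no two of those can share a stock rod, so at least 6 stock rods are needed.
A packing using 6 stock rods:
  stock rod 1: 280 + 60 = 340
  stock rod 2: 260 + 100 = 360
  stock rod 3: 250 + 110 = 360
  stock rod 4: 230 + 50 + 40 = 320
  stock rod 5: 200 = 200
  stock rod 6: 190 = 190
This matches the lower bound, so 6 is optimal.

6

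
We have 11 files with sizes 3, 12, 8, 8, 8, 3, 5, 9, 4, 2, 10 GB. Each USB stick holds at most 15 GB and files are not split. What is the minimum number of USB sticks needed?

6

Total = 12 + 10 + 9 + 8 + 8 + 8 + 5 + 4 + 3 + 3 + 2 = 72 GB.
Lower bound: ⌈72/15⌉ = 5 USB sticks.
Also, 6 files each exceed 15/2 GB, and no two of those can share a USB stick, so at least 6 USB sticks are needed.
A packing using 6 USB sticks:
  USB stick 1: 12 + 3 = 15
  USB stick 2: 10 + 5 = 15
  USB stick 3: 9 + 4 + 2 = 15
  USB stick 4: 8 + 3 = 11
  USB stick 5: 8 = 8
  USB stick 6: 8 = 8
This matches the lower bound, so 6 is optimal.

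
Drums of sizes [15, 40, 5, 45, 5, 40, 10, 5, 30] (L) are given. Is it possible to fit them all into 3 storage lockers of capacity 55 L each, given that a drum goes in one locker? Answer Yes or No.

No

Total = 195 L; ⌈195/55⌉ = 4.
At least 4 storage lockers are required, but only 3 are allowed.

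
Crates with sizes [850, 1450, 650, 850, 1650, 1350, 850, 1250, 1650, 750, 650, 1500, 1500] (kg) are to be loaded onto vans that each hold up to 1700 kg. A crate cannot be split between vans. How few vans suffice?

Total = 1650 + 1650 + 1500 + 1500 + 1450 + 1350 + 1250 + 850 + 850 + 850 + 750 + 650 + 650 = 14950 kg.
Lower bound: ⌈14950/1700⌉ = 9 vans.
A packing using 10 vans:
  van 1: 1650 = 1650
  van 2: 1650 = 1650
  van 3: 1500 = 1500
  van 4: 1500 = 1500
  van 5: 1450 = 1450
  van 6: 1350 = 1350
  van 7: 1250 = 1250
  van 8: 850 + 850 = 1700
  van 9: 850 + 750 = 1600
  van 10: 650 + 650 = 1300
No arrangement into 9 vans stays within capacity, so 10 is optimal.

10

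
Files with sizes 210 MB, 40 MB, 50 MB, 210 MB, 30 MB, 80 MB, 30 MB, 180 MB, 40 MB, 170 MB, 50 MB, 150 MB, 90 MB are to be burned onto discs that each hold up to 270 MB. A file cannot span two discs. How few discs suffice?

Total = 210 + 210 + 180 + 170 + 150 + 90 + 80 + 50 + 50 + 40 + 40 + 30 + 30 = 1330 MB.
Lower bound: ⌈1330/270⌉ = 5 discs.
A packing using 5 discs:
  disc 1: 210 + 50 = 260
  disc 2: 210 + 50 = 260
  disc 3: 180 + 90 = 270
  disc 4: 170 + 40 + 30 + 30 = 270
  disc 5: 150 + 80 + 40 = 270
This matches the lower bound, so 5 is optimal.

5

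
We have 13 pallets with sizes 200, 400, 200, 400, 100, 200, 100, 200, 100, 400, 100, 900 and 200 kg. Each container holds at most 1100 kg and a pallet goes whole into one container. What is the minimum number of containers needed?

4

Total = 900 + 400 + 400 + 400 + 200 + 200 + 200 + 200 + 200 + 100 + 100 + 100 + 100 = 3500 kg.
Lower bound: ⌈3500/1100⌉ = 4 containers.
A packing using 4 containers:
  container 1: 900 + 200 = 1100
  container 2: 400 + 400 + 200 + 100 = 1100
  container 3: 400 + 200 + 200 + 200 + 100 = 1100
  container 4: 100 + 100 = 200
This matches the lower bound, so 4 is optimal.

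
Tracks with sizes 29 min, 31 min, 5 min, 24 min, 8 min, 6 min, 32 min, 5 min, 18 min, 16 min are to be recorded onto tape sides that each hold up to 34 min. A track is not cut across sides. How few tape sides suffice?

6

Total = 32 + 31 + 29 + 24 + 18 + 16 + 8 + 6 + 5 + 5 = 174 min.
Lower bound: ⌈174/34⌉ = 6 tape sides.
A packing using 6 tape sides:
  side 1: 32 = 32
  side 2: 31 = 31
  side 3: 29 + 5 = 34
  side 4: 24 + 8 = 32
  side 5: 18 + 16 = 34
  side 6: 6 + 5 = 11
This matches the lower bound, so 6 is optimal.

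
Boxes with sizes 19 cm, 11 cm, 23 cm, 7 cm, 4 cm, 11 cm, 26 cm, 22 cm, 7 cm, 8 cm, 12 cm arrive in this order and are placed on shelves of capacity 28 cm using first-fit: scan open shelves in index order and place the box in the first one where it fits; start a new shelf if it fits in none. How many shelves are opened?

6

  19 → shelf 1 (new)  [load 19/28]
  11 → shelf 2 (new)  [load 11/28]
  23 → shelf 3 (new)  [load 23/28]
  7 → shelf 1  [load 26/28]
  4 → shelf 2  [load 15/28]
  11 → shelf 2  [load 26/28]
  26 → shelf 4 (new)  [load 26/28]
  22 → shelf 5 (new)  [load 22/28]
  7 → shelf 6 (new)  [load 7/28]
  8 → shelf 6  [load 15/28]
  12 → shelf 6  [load 27/28]
6 shelves opened.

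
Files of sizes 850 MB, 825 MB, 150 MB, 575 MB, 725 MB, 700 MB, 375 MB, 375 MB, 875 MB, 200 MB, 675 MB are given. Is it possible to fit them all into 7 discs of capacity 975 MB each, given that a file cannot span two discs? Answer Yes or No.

Total = 6325 MB; ⌈6325/975⌉ = 7.
The bound of 7 does not rule out 7, but exhaustive search shows no assignment into 7 discs of capacity 975 MB exists — the minimum is 8.

No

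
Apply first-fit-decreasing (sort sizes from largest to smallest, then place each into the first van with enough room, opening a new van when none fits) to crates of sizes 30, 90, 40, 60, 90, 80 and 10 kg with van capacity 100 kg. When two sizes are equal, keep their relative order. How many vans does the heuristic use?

Sorted descending: 90, 90, 80, 60, 40, 30, 10.
  90 → van 1 (new)  [load 90/100]
  90 → van 2 (new)  [load 90/100]
  80 → van 3 (new)  [load 80/100]
  60 → van 4 (new)  [load 60/100]
  40 → van 4  [load 100/100]
  30 → van 5 (new)  [load 30/100]
  10 → van 1  [load 100/100]
5 vans opened.

5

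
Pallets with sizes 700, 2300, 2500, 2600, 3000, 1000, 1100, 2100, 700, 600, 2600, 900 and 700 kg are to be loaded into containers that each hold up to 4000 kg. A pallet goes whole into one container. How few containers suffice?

6

Total = 3000 + 2600 + 2600 + 2500 + 2300 + 2100 + 1100 + 1000 + 900 + 700 + 700 + 700 + 600 = 20800 kg.
Lower bound: ⌈20800/4000⌉ = 6 containers.
A packing using 6 containers:
  container 1: 3000 + 1000 = 4000
  container 2: 2600 + 1100 = 3700
  container 3: 2600 + 900 = 3500
  container 4: 2500 + 700 + 700 = 3900
  container 5: 2300 + 700 + 600 = 3600
  container 6: 2100 = 2100
This matches the lower bound, so 6 is optimal.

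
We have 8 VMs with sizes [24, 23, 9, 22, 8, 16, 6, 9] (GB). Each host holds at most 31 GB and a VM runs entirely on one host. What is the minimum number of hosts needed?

Total = 24 + 23 + 22 + 16 + 9 + 9 + 8 + 6 = 117 GB.
Lower bound: ⌈117/31⌉ = 4 hosts.
A packing using 4 hosts:
  host 1: 24 + 6 = 30
  host 2: 23 + 8 = 31
  host 3: 22 + 9 = 31
  host 4: 16 + 9 = 25
This matches the lower bound, so 4 is optimal.

4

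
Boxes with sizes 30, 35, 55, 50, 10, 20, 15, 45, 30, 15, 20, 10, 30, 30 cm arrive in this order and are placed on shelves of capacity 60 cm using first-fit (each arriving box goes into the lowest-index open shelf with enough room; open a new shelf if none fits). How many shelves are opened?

  30 → shelf 1 (new)  [load 30/60]
  35 → shelf 2 (new)  [load 35/60]
  55 → shelf 3 (new)  [load 55/60]
  50 → shelf 4 (new)  [load 50/60]
  10 → shelf 1  [load 40/60]
  20 → shelf 1  [load 60/60]
  15 → shelf 2  [load 50/60]
  45 → shelf 5 (new)  [load 45/60]
  30 → shelf 6 (new)  [load 30/60]
  15 → shelf 5  [load 60/60]
  20 → shelf 6  [load 50/60]
  10 → shelf 2  [load 60/60]
  30 → shelf 7 (new)  [load 30/60]
  30 → shelf 7  [load 60/60]
7 shelves opened.

7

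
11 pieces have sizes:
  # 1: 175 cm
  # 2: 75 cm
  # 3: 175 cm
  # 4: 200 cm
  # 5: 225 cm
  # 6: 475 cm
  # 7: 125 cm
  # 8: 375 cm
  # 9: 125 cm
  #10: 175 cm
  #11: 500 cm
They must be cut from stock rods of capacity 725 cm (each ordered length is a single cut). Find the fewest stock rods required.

4

Total = 500 + 475 + 375 + 225 + 200 + 175 + 175 + 175 + 125 + 125 + 75 = 2625 cm.
Lower bound: ⌈2625/725⌉ = 4 stock rods.
A packing using 4 stock rods:
  stock rod 1: 500 + 225 = 725
  stock rod 2: 475 + 200 = 675
  stock rod 3: 375 + 175 + 175 = 725
  stock rod 4: 175 + 125 + 125 + 75 = 500
This matches the lower bound, so 4 is optimal.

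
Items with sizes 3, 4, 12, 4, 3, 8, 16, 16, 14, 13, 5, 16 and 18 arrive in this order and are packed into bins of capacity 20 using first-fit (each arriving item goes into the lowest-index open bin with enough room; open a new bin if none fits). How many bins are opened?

8

  3 → bin 1 (new)  [load 3/20]
  4 → bin 1  [load 7/20]
  12 → bin 1  [load 19/20]
  4 → bin 2 (new)  [load 4/20]
  3 → bin 2  [load 7/20]
  8 → bin 2  [load 15/20]
  16 → bin 3 (new)  [load 16/20]
  16 → bin 4 (new)  [load 16/20]
  14 → bin 5 (new)  [load 14/20]
  13 → bin 6 (new)  [load 13/20]
  5 → bin 2  [load 20/20]
  16 → bin 7 (new)  [load 16/20]
  18 → bin 8 (new)  [load 18/20]
8 bins opened.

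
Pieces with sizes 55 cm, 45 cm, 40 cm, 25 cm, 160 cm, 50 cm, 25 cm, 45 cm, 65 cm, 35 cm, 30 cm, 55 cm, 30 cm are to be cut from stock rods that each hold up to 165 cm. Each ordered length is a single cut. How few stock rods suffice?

Total = 160 + 65 + 55 + 55 + 50 + 45 + 45 + 40 + 35 + 30 + 30 + 25 + 25 = 660 cm.
Lower bound: ⌈660/165⌉ = 4 stock rods.
A packing using 5 stock rods:
  stock rod 1: 160 = 160
  stock rod 2: 65 + 55 + 45 = 165
  stock rod 3: 55 + 50 + 45 = 150
  stock rod 4: 40 + 35 + 30 + 30 + 25 = 160
  stock rod 5: 25 = 25
No arrangement into 4 stock rods stays within capacity, so 5 is optimal.

5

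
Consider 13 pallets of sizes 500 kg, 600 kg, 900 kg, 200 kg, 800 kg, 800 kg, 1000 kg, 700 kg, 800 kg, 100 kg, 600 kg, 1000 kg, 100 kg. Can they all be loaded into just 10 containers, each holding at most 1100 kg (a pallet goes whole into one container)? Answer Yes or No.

A valid assignment using 9 containers:
  container 1: 1000 + 100 = 1100
  container 2: 1000 + 100 = 1100
  container 3: 900 + 200 = 1100
  container 4: 800 = 800
  container 5: 800 = 800
  container 6: 800 = 800
  container 7: 700 = 700
  container 8: 600 + 500 = 1100
  container 9: 600 = 600
That uses only 9 ≤ 10, so 10 containers are enough.

Yes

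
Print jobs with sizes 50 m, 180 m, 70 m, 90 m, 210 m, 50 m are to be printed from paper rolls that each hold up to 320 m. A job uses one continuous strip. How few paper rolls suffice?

Total = 210 + 180 + 90 + 70 + 50 + 50 = 650 m.
Lower bound: ⌈650/320⌉ = 3 paper rolls.
A packing using 3 paper rolls:
  roll 1: 210 + 90 = 300
  roll 2: 180 + 70 + 50 = 300
  roll 3: 50 = 50
This matches the lower bound, so 3 is optimal.

3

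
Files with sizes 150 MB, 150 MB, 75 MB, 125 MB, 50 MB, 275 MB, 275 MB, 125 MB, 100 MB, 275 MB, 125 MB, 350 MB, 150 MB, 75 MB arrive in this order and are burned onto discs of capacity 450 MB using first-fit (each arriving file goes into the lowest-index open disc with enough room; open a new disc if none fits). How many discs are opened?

6

  150 → disc 1 (new)  [load 150/450]
  150 → disc 1  [load 300/450]
  75 → disc 1  [load 375/450]
  125 → disc 2 (new)  [load 125/450]
  50 → disc 1  [load 425/450]
  275 → disc 2  [load 400/450]
  275 → disc 3 (new)  [load 275/450]
  125 → disc 3  [load 400/450]
  100 → disc 4 (new)  [load 100/450]
  275 → disc 4  [load 375/450]
  125 → disc 5 (new)  [load 125/450]
  350 → disc 6 (new)  [load 350/450]
  150 → disc 5  [load 275/450]
  75 → disc 4  [load 450/450]
6 discs opened.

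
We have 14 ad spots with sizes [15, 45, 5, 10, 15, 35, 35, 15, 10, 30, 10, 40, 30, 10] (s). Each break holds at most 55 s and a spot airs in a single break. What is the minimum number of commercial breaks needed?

6

Total = 45 + 40 + 35 + 35 + 30 + 30 + 15 + 15 + 15 + 10 + 10 + 10 + 10 + 5 = 305 s.
Lower bound: ⌈305/55⌉ = 6 commercial breaks.
A packing using 6 commercial breaks:
  break 1: 45 + 10 = 55
  break 2: 40 + 15 = 55
  break 3: 35 + 15 + 5 = 55
  break 4: 35 + 15 = 50
  break 5: 30 + 10 + 10 = 50
  break 6: 30 + 10 = 40
This matches the lower bound, so 6 is optimal.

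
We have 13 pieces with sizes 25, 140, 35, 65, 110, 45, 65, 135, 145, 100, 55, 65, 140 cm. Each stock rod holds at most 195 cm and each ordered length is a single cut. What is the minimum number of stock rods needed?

Total = 145 + 140 + 140 + 135 + 110 + 100 + 65 + 65 + 65 + 55 + 45 + 35 + 25 = 1125 cm.
Lower bound: ⌈1125/195⌉ = 6 stock rods.
A packing using 7 stock rods:
  stock rod 1: 145 + 45 = 190
  stock rod 2: 140 + 55 = 195
  stock rod 3: 140 + 35 = 175
  stock rod 4: 135 + 25 = 160
  stock rod 5: 110 + 65 = 175
  stock rod 6: 100 + 65 = 165
  stock rod 7: 65 = 65
No arrangement into 6 stock rods stays within capacity, so 7 is optimal.

7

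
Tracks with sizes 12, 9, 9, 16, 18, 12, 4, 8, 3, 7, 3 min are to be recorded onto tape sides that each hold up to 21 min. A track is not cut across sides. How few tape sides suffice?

5

Total = 18 + 16 + 12 + 12 + 9 + 9 + 8 + 7 + 4 + 3 + 3 = 101 min.
Lower bound: ⌈101/21⌉ = 5 tape sides.
A packing using 5 tape sides:
  side 1: 18 + 3 = 21
  side 2: 16 + 4 = 20
  side 3: 12 + 9 = 21
  side 4: 12 + 9 = 21
  side 5: 8 + 7 + 3 = 18
This matches the lower bound, so 5 is optimal.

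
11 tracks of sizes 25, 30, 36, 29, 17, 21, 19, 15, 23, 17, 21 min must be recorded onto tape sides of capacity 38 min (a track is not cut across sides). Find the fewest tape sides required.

8

Total = 36 + 30 + 29 + 25 + 23 + 21 + 21 + 19 + 17 + 17 + 15 = 253 min.
Lower bound: ⌈253/38⌉ = 7 tape sides.
A packing using 8 tape sides:
  side 1: 36 = 36
  side 2: 30 = 30
  side 3: 29 = 29
  side 4: 25 = 25
  side 5: 23 + 15 = 38
  side 6: 21 + 17 = 38
  side 7: 21 + 17 = 38
  side 8: 19 = 19
No arrangement into 7 tape sides stays within capacity, so 8 is optimal.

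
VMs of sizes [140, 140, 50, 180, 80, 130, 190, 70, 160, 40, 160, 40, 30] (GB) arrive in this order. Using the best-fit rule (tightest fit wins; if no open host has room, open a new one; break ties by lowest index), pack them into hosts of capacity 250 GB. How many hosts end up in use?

7

  140 → host 1 (new)  [load 140/250]
  140 → host 2 (new)  [load 140/250]
  50 → host 1  [load 190/250]
  180 → host 3 (new)  [load 180/250]
  80 → host 2  [load 220/250]
  130 → host 4 (new)  [load 130/250]
  190 → host 5 (new)  [load 190/250]
  70 → host 3  [load 250/250]
  160 → host 6 (new)  [load 160/250]
  40 → host 1  [load 230/250]
  160 → host 7 (new)  [load 160/250]
  40 → host 5  [load 230/250]
  30 → host 2  [load 250/250]
7 hosts opened.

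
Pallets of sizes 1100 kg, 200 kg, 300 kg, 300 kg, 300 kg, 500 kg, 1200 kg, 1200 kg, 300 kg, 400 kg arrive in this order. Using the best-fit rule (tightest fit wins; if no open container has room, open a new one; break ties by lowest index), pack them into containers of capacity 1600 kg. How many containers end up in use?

4

  1100 → container 1 (new)  [load 1100/1600]
  200 → container 1  [load 1300/1600]
  300 → container 1  [load 1600/1600]
  300 → container 2 (new)  [load 300/1600]
  300 → container 2  [load 600/1600]
  500 → container 2  [load 1100/1600]
  1200 → container 3 (new)  [load 1200/1600]
  1200 → container 4 (new)  [load 1200/1600]
  300 → container 3  [load 1500/1600]
  400 → container 4  [load 1600/1600]
4 containers opened.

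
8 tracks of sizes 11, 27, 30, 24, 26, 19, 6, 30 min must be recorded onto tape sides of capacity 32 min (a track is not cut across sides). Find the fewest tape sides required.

Total = 30 + 30 + 27 + 26 + 24 + 19 + 11 + 6 = 173 min.
Lower bound: ⌈173/32⌉ = 6 tape sides.
A packing using 6 tape sides:
  side 1: 30 = 30
  side 2: 30 = 30
  side 3: 27 = 27
  side 4: 26 + 6 = 32
  side 5: 24 = 24
  side 6: 19 + 11 = 30
This matches the lower bound, so 6 is optimal.

6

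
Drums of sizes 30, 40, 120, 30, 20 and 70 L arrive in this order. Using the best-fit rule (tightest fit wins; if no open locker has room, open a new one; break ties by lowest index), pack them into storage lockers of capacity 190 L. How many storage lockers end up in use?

  30 → locker 1 (new)  [load 30/190]
  40 → locker 1  [load 70/190]
  120 → locker 1  [load 190/190]
  30 → locker 2 (new)  [load 30/190]
  20 → locker 2  [load 50/190]
  70 → locker 2  [load 120/190]
2 storage lockers opened.

2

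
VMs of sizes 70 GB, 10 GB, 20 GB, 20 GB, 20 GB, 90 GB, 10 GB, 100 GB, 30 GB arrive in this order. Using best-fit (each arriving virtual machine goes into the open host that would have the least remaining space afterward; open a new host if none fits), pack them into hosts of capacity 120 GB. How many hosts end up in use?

  70 → host 1 (new)  [load 70/120]
  10 → host 1  [load 80/120]
  20 → host 1  [load 100/120]
  20 → host 1  [load 120/120]
  20 → host 2 (new)  [load 20/120]
  90 → host 2  [load 110/120]
  10 → host 2  [load 120/120]
  100 → host 3 (new)  [load 100/120]
  30 → host 4 (new)  [load 30/120]
4 hosts opened.

4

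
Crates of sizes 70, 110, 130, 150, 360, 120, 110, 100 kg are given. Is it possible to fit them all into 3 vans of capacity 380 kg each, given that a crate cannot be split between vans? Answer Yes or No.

Total = 1150 kg; ⌈1150/380⌉ = 4.
At least 4 vans are required, but only 3 are allowed.

No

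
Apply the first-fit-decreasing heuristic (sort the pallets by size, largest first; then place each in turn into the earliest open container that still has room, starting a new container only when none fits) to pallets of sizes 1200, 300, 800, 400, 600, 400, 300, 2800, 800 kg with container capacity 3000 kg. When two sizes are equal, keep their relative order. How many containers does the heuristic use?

3

Sorted descending: 2800, 1200, 800, 800, 600, 400, 400, 300, 300.
  2800 → container 1 (new)  [load 2800/3000]
  1200 → container 2 (new)  [load 1200/3000]
  800 → container 2  [load 2000/3000]
  800 → container 2  [load 2800/3000]
  600 → container 3 (new)  [load 600/3000]
  400 → container 3  [load 1000/3000]
  400 → container 3  [load 1400/3000]
  300 → container 3  [load 1700/3000]
  300 → container 3  [load 2000/3000]
3 containers opened.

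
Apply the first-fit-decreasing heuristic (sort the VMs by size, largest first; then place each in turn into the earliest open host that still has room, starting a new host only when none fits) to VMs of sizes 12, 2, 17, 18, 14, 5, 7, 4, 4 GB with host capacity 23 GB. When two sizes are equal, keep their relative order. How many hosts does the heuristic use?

4

Sorted descending: 18, 17, 14, 12, 7, 5, 4, 4, 2.
  18 → host 1 (new)  [load 18/23]
  17 → host 2 (new)  [load 17/23]
  14 → host 3 (new)  [load 14/23]
  12 → host 4 (new)  [load 12/23]
  7 → host 3  [load 21/23]
  5 → host 1  [load 23/23]
  4 → host 2  [load 21/23]
  4 → host 4  [load 16/23]
  2 → host 2  [load 23/23]
4 hosts opened.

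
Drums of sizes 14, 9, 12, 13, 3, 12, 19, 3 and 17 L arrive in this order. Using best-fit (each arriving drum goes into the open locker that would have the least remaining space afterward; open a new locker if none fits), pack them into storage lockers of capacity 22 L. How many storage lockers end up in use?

  14 → locker 1 (new)  [load 14/22]
  9 → locker 2 (new)  [load 9/22]
  12 → locker 2  [load 21/22]
  13 → locker 3 (new)  [load 13/22]
  3 → locker 1  [load 17/22]
  12 → locker 4 (new)  [load 12/22]
  19 → locker 5 (new)  [load 19/22]
  3 → locker 5  [load 22/22]
  17 → locker 6 (new)  [load 17/22]
6 storage lockers opened.

6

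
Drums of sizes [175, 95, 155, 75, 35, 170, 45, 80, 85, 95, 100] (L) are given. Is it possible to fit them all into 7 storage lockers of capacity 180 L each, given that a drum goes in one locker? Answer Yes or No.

Yes

A valid assignment using 7 storage lockers:
  locker 1: 175 = 175
  locker 2: 170 = 170
  locker 3: 155 = 155
  locker 4: 100 + 80 = 180
  locker 5: 95 + 85 = 180
  locker 6: 95 + 75 = 170
  locker 7: 45 + 35 = 80
Every load is within 180 L, so 7 storage lockers suffice.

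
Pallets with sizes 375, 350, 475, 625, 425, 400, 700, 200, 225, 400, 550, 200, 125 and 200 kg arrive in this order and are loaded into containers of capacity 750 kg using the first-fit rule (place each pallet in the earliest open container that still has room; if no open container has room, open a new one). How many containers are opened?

8

  375 → container 1 (new)  [load 375/750]
  350 → container 1  [load 725/750]
  475 → container 2 (new)  [load 475/750]
  625 → container 3 (new)  [load 625/750]
  425 → container 4 (new)  [load 425/750]
  400 → container 5 (new)  [load 400/750]
  700 → container 6 (new)  [load 700/750]
  200 → container 2  [load 675/750]
  225 → container 4  [load 650/750]
  400 → container 7 (new)  [load 400/750]
  550 → container 8 (new)  [load 550/750]
  200 → container 5  [load 600/750]
  125 → container 3  [load 750/750]
  200 → container 7  [load 600/750]
8 containers opened.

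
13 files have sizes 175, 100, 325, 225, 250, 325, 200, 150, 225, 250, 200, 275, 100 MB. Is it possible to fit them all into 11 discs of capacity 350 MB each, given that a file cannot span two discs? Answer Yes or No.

Yes

A valid assignment using 10 discs:
  disc 1: 325 = 325
  disc 2: 325 = 325
  disc 3: 275 = 275
  disc 4: 250 + 100 = 350
  disc 5: 250 + 100 = 350
  disc 6: 225 = 225
  disc 7: 225 = 225
  disc 8: 200 + 150 = 350
  disc 9: 200 = 200
  disc 10: 175 = 175
That uses only 10 ≤ 11, so 11 discs are enough.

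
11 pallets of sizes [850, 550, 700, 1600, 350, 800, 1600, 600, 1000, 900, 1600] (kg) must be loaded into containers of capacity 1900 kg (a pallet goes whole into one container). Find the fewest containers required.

7

Total = 1600 + 1600 + 1600 + 1000 + 900 + 850 + 800 + 700 + 600 + 550 + 350 = 10550 kg.
Lower bound: ⌈10550/1900⌉ = 6 containers.
A packing using 7 containers:
  container 1: 1600 = 1600
  container 2: 1600 = 1600
  container 3: 1600 = 1600
  container 4: 1000 + 900 = 1900
  container 5: 850 + 800 = 1650
  container 6: 700 + 600 + 550 = 1850
  container 7: 350 = 350
No arrangement into 6 containers stays within capacity, so 7 is optimal.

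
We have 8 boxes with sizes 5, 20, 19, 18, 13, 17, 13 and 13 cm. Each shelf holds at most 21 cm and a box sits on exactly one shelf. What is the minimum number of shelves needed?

Total = 20 + 19 + 18 + 17 + 13 + 13 + 13 + 5 = 118 cm.
Lower bound: ⌈118/21⌉ = 6 shelves.
Also, 7 boxes each exceed 21/2 cm, and no two of those can share a shelf, so at least 7 shelves are needed.
A packing using 7 shelves:
  shelf 1: 20 = 20
  shelf 2: 19 = 19
  shelf 3: 18 = 18
  shelf 4: 17 = 17
  shelf 5: 13 + 5 = 18
  shelf 6: 13 = 13
  shelf 7: 13 = 13
This matches the lower bound, so 7 is optimal.

7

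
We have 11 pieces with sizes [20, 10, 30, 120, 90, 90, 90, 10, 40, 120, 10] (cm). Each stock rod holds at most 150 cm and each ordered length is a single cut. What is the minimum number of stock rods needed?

Total = 120 + 120 + 90 + 90 + 90 + 40 + 30 + 20 + 10 + 10 + 10 = 630 cm.
Lower bound: ⌈630/150⌉ = 5 stock rods.
A packing using 5 stock rods:
  stock rod 1: 120 + 30 = 150
  stock rod 2: 120 + 20 + 10 = 150
  stock rod 3: 90 + 40 + 10 + 10 = 150
  stock rod 4: 90 = 90
  stock rod 5: 90 = 90
This matches the lower bound, so 5 is optimal.

5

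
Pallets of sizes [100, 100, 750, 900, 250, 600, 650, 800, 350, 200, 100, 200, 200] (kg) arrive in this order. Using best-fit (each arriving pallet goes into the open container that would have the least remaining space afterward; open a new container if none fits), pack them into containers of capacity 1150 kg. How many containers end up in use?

5

  100 → container 1 (new)  [load 100/1150]
  100 → container 1  [load 200/1150]
  750 → container 1  [load 950/1150]
  900 → container 2 (new)  [load 900/1150]
  250 → container 2  [load 1150/1150]
  600 → container 3 (new)  [load 600/1150]
  650 → container 4 (new)  [load 650/1150]
  800 → container 5 (new)  [load 800/1150]
  350 → container 5  [load 1150/1150]
  200 → container 1  [load 1150/1150]
  100 → container 4  [load 750/1150]
  200 → container 4  [load 950/1150]
  200 → container 4  [load 1150/1150]
5 containers opened.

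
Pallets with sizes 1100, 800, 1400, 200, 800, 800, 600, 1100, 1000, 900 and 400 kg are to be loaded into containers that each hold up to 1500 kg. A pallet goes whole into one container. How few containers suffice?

8

Total = 1400 + 1100 + 1100 + 1000 + 900 + 800 + 800 + 800 + 600 + 400 + 200 = 9100 kg.
Lower bound: ⌈9100/1500⌉ = 7 containers.
Also, 8 pallets each exceed 750 kg, and no two of those can share a container, so at least 8 containers are needed.
A packing using 8 containers:
  container 1: 1400 = 1400
  container 2: 1100 + 400 = 1500
  container 3: 1100 + 200 = 1300
  container 4: 1000 = 1000
  container 5: 900 + 600 = 1500
  container 6: 800 = 800
  container 7: 800 = 800
  container 8: 800 = 800
This matches the lower bound, so 8 is optimal.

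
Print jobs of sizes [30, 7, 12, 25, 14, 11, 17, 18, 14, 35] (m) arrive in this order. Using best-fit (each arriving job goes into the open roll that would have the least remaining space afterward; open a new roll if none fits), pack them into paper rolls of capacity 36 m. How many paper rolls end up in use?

  30 → roll 1 (new)  [load 30/36]
  7 → roll 2 (new)  [load 7/36]
  12 → roll 2  [load 19/36]
  25 → roll 3 (new)  [load 25/36]
  14 → roll 2  [load 33/36]
  11 → roll 3  [load 36/36]
  17 → roll 4 (new)  [load 17/36]
  18 → roll 4  [load 35/36]
  14 → roll 5 (new)  [load 14/36]
  35 → roll 6 (new)  [load 35/36]
6 paper rolls opened.

6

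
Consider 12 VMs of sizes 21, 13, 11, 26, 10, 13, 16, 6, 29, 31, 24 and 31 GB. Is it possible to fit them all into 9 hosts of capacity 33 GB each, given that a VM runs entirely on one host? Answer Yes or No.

A valid assignment using 8 hosts:
  host 1: 31 = 31
  host 2: 31 = 31
  host 3: 29 = 29
  host 4: 26 + 6 = 32
  host 5: 24 = 24
  host 6: 21 + 11 = 32
  host 7: 16 + 13 = 29
  host 8: 13 + 10 = 23
That uses only 8 ≤ 9, so 9 hosts are enough.

Yes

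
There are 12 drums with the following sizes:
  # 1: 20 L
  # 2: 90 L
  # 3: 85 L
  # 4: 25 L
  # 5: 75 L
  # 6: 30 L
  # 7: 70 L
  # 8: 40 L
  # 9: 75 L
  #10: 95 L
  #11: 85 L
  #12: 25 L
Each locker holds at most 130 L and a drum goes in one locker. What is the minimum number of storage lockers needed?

7

Total = 95 + 90 + 85 + 85 + 75 + 75 + 70 + 40 + 30 + 25 + 25 + 20 = 715 L.
Lower bound: ⌈715/130⌉ = 6 storage lockers.
Also, 7 drums each exceed 65 L, and no two of those can share a locker, so at least 7 storage lockers are needed.
A packing using 7 storage lockers:
  locker 1: 95 + 30 = 125
  locker 2: 90 + 40 = 130
  locker 3: 85 + 25 + 20 = 130
  locker 4: 85 + 25 = 110
  locker 5: 75 = 75
  locker 6: 75 = 75
  locker 7: 70 = 70
This matches the lower bound, so 7 is optimal.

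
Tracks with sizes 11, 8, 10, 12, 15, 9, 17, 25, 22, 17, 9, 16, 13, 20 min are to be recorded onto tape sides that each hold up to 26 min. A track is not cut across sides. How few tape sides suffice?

9

Total = 25 + 22 + 20 + 17 + 17 + 16 + 15 + 13 + 12 + 11 + 10 + 9 + 9 + 8 = 204 min.
Lower bound: ⌈204/26⌉ = 8 tape sides.
A packing using 9 tape sides:
  side 1: 25 = 25
  side 2: 22 = 22
  side 3: 20 = 20
  side 4: 17 + 9 = 26
  side 5: 17 + 9 = 26
  side 6: 16 + 10 = 26
  side 7: 15 + 11 = 26
  side 8: 13 + 12 = 25
  side 9: 8 = 8
No arrangement into 8 tape sides stays within capacity, so 9 is optimal.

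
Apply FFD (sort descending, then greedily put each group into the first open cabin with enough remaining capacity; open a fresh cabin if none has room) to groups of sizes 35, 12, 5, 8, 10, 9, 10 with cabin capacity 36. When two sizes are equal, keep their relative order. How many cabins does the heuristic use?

3

Sorted descending: 35, 12, 10, 10, 9, 8, 5.
  35 → cabin 1 (new)  [load 35/36]
  12 → cabin 2 (new)  [load 12/36]
  10 → cabin 2  [load 22/36]
  10 → cabin 2  [load 32/36]
  9 → cabin 3 (new)  [load 9/36]
  8 → cabin 3  [load 17/36]
  5 → cabin 3  [load 22/36]
3 cabins opened.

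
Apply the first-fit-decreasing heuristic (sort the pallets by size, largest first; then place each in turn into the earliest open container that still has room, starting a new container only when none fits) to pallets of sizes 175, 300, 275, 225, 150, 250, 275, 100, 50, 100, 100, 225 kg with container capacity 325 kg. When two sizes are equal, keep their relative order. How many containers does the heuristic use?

8

Sorted descending: 300, 275, 275, 250, 225, 225, 175, 150, 100, 100, 100, 50.
  300 → container 1 (new)  [load 300/325]
  275 → container 2 (new)  [load 275/325]
  275 → container 3 (new)  [load 275/325]
  250 → container 4 (new)  [load 250/325]
  225 → container 5 (new)  [load 225/325]
  225 → container 6 (new)  [load 225/325]
  175 → container 7 (new)  [load 175/325]
  150 → container 7  [load 325/325]
  100 → container 5  [load 325/325]
  100 → container 6  [load 325/325]
  100 → container 8 (new)  [load 100/325]
  50 → container 2  [load 325/325]
8 containers opened.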